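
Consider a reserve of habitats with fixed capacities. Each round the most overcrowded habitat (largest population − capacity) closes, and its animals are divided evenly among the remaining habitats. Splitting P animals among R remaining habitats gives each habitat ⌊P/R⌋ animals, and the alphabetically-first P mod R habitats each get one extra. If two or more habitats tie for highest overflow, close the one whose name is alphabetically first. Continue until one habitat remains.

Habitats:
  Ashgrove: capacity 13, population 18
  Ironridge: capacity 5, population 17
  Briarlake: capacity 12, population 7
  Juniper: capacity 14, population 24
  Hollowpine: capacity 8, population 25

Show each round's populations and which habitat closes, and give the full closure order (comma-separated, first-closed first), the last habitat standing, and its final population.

Closure order: Hollowpine, Ironridge, Juniper, Ashgrove
Last habitat: Briarlake with 91 animals

Round 1: Ashgrove=18 Briarlake=7 Hollowpine=25 Ironridge=17 Juniper=24 → close Hollowpine (overflow 17)
  25÷4 = 6 each, +1 to first 1
Round 2: Ashgrove=25 Briarlake=13 Ironridge=23 Juniper=30 → close Ironridge (overflow 18)
  23÷3 = 7 each, +1 to first 2
Round 3: Ashgrove=33 Briarlake=21 Juniper=37 → close Juniper (overflow 23)
  37÷2 = 18 each, +1 to first 1
Round 4: Ashgrove=52 Briarlake=39 → close Ashgrove (overflow 39)
  52÷1 = 52 each, +1 to first 0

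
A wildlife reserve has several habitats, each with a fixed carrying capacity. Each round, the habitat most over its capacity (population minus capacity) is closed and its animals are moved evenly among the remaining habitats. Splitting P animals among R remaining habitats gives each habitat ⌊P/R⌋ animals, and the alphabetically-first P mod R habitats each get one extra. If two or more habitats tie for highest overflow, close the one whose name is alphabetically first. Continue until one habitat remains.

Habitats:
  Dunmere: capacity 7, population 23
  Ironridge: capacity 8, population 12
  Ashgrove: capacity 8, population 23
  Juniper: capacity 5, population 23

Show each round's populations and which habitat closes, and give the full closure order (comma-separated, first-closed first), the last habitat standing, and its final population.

Round 1: Ashgrove=23 Dunmere=23 Ironridge=12 Juniper=23 → close Juniper (overflow 18)
  23÷3 = 7 each, +1 to first 2
Round 2: Ashgrove=31 Dunmere=31 Ironridge=19 → close Dunmere (overflow 24)
  31÷2 = 15 each, +1 to first 1
Round 3: Ashgrove=47 Ironridge=34 → close Ashgrove (overflow 39)
  47÷1 = 47 each, +1 to first 0

Closure order: Juniper, Dunmere, Ashgrove
Last habitat: Ironridge with 81 animals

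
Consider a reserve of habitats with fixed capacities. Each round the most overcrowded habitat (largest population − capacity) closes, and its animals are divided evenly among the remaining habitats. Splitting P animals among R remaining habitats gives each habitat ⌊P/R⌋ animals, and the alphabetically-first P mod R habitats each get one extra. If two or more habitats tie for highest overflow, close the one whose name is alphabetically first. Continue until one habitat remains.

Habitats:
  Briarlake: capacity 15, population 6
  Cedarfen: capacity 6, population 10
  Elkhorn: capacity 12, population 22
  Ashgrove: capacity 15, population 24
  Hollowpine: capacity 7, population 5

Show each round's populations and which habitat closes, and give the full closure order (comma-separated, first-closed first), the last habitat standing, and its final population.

Round 1: Ashgrove=24 Briarlake=6 Cedarfen=10 Elkhorn=22 Hollowpine=5 → close Elkhorn (overflow 10)
  22÷4 = 5 each, +1 to first 2
Round 2: Ashgrove=30 Briarlake=12 Cedarfen=15 Hollowpine=10 → close Ashgrove (overflow 15)
  30÷3 = 10 each, +1 to first 0
Round 3: Briarlake=22 Cedarfen=25 Hollowpine=20 → close Cedarfen (overflow 19)
  25÷2 = 12 each, +1 to first 1
Round 4: Briarlake=35 Hollowpine=32 → close Hollowpine (overflow 25)
  32÷1 = 32 each, +1 to first 0

Closure order: Elkhorn, Ashgrove, Cedarfen, Hollowpine
Last habitat: Briarlake with 67 animals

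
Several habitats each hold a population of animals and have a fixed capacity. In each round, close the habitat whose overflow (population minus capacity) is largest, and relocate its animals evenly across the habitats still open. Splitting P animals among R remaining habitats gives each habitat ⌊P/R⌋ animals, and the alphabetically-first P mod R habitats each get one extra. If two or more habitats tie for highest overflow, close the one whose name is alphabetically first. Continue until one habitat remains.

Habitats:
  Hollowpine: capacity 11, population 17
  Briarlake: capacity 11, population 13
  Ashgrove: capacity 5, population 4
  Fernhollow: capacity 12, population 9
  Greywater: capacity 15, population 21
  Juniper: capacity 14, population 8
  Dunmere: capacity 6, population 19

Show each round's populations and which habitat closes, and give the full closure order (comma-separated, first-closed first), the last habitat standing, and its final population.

Closure order: Dunmere, Greywater, Hollowpine, Briarlake, Ashgrove, Fernhollow
Last habitat: Juniper with 91 animals

Round 1: Ashgrove=4 Briarlake=13 Dunmere=19 Fernhollow=9 Greywater=21 Hollowpine=17 Juniper=8 → close Dunmere (overflow 13)
  19÷6 = 3 each, +1 to first 1
Round 2: Ashgrove=8 Briarlake=16 Fernhollow=12 Greywater=24 Hollowpine=20 Juniper=11 → close Greywater (overflow 9)
  24÷5 = 4 each, +1 to first 4
Round 3: Ashgrove=13 Briarlake=21 Fernhollow=17 Hollowpine=25 Juniper=15 → close Hollowpine (overflow 14)
  25÷4 = 6 each, +1 to first 1
Round 4: Ashgrove=20 Briarlake=27 Fernhollow=23 Juniper=21 → close Briarlake (overflow 16)
  27÷3 = 9 each, +1 to first 0
Round 5: Ashgrove=29 Fernhollow=32 Juniper=30 → close Ashgrove (overflow 24)
  29÷2 = 14 each, +1 to first 1
Round 6: Fernhollow=47 Juniper=44 → close Fernhollow (overflow 35)
  47÷1 = 47 each, +1 to first 0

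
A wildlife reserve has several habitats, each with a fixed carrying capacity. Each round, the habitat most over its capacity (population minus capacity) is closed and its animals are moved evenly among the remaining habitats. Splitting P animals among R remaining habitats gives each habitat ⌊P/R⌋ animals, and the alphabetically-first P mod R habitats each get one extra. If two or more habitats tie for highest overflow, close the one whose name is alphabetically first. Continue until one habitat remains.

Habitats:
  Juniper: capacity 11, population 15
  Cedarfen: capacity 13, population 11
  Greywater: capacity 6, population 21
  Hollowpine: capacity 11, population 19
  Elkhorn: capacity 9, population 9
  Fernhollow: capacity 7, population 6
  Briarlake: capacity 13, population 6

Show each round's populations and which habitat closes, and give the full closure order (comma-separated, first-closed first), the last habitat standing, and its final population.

Round 1: Briarlake=6 Cedarfen=11 Elkhorn=9 Fernhollow=6 Greywater=21 Hollowpine=19 Juniper=15 → close Greywater (overflow 15)
  21÷6 = 3 each, +1 to first 3
Round 2: Briarlake=10 Cedarfen=15 Elkhorn=13 Fernhollow=9 Hollowpine=22 Juniper=18 → close Hollowpine (overflow 11)
  22÷5 = 4 each, +1 to first 2
Round 3: Briarlake=15 Cedarfen=20 Elkhorn=17 Fernhollow=13 Juniper=22 → close Juniper (overflow 11)
  22÷4 = 5 each, +1 to first 2
Round 4: Briarlake=21 Cedarfen=26 Elkhorn=22 Fernhollow=18 → close Cedarfen (overflow 13)
  26÷3 = 8 each, +1 to first 2
Round 5: Briarlake=30 Elkhorn=31 Fernhollow=26 → close Elkhorn (overflow 22)
  31÷2 = 15 each, +1 to first 1
Round 6: Briarlake=46 Fernhollow=41 → close Fernhollow (overflow 34)
  41÷1 = 41 each, +1 to first 0

Closure order: Greywater, Hollowpine, Juniper, Cedarfen, Elkhorn, Fernhollow
Last habitat: Briarlake with 87 animals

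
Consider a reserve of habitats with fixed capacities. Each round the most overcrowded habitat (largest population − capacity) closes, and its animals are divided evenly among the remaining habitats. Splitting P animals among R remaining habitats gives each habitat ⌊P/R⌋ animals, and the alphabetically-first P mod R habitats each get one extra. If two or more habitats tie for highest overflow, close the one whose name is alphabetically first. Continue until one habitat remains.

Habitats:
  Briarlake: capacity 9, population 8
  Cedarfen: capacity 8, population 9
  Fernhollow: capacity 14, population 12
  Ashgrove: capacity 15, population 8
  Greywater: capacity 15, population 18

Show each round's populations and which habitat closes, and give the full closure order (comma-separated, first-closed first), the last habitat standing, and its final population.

Round 1: Ashgrove=8 Briarlake=8 Cedarfen=9 Fernhollow=12 Greywater=18 → close Greywater (overflow 3)
  18÷4 = 4 each, +1 to first 2
Round 2: Ashgrove=13 Briarlake=13 Cedarfen=13 Fernhollow=16 → close Cedarfen (overflow 5)
  13÷3 = 4 each, +1 to first 1
Round 3: Ashgrove=18 Briarlake=17 Fernhollow=20 → close Briarlake (overflow 8)
  17÷2 = 8 each, +1 to first 1
Round 4: Ashgrove=27 Fernhollow=28 → close Fernhollow (overflow 14)
  28÷1 = 28 each, +1 to first 0

Closure order: Greywater, Cedarfen, Briarlake, Fernhollow
Last habitat: Ashgrove with 55 animals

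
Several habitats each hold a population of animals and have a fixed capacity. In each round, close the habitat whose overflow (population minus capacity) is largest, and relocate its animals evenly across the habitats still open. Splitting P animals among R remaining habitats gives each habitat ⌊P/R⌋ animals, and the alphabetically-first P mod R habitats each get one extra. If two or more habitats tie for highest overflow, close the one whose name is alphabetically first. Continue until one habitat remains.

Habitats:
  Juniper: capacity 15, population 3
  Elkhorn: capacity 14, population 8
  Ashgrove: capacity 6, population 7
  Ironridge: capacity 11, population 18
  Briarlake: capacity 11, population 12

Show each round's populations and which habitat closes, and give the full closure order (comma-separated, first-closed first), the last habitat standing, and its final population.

Round 1: Ashgrove=7 Briarlake=12 Elkhorn=8 Ironridge=18 Juniper=3 → close Ironridge (overflow 7)
  18÷4 = 4 each, +1 to first 2
Round 2: Ashgrove=12 Briarlake=17 Elkhorn=12 Juniper=7 → close Ashgrove (overflow 6)
  12÷3 = 4 each, +1 to first 0
Round 3: Briarlake=21 Elkhorn=16 Juniper=11 → close Briarlake (overflow 10)
  21÷2 = 10 each, +1 to first 1
Round 4: Elkhorn=27 Juniper=21 → close Elkhorn (overflow 13)
  27÷1 = 27 each, +1 to first 0

Closure order: Ironridge, Ashgrove, Briarlake, Elkhorn
Last habitat: Juniper with 48 animals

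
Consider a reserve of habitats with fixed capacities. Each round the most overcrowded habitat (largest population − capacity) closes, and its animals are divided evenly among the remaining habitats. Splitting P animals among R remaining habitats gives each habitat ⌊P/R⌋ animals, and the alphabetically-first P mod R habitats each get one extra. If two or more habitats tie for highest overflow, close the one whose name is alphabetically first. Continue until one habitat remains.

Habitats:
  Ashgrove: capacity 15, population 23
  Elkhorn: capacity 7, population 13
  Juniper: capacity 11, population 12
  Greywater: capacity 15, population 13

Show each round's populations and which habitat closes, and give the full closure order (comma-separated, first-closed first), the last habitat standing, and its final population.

Round 1: Ashgrove=23 Elkhorn=13 Greywater=13 Juniper=12 → close Ashgrove (overflow 8)
  23÷3 = 7 each, +1 to first 2
Round 2: Elkhorn=21 Greywater=21 Juniper=19 → close Elkhorn (overflow 14)
  21÷2 = 10 each, +1 to first 1
Round 3: Greywater=32 Juniper=29 → close Juniper (overflow 18)
  29÷1 = 29 each, +1 to first 0

Closure order: Ashgrove, Elkhorn, Juniper
Last habitat: Greywater with 61 animals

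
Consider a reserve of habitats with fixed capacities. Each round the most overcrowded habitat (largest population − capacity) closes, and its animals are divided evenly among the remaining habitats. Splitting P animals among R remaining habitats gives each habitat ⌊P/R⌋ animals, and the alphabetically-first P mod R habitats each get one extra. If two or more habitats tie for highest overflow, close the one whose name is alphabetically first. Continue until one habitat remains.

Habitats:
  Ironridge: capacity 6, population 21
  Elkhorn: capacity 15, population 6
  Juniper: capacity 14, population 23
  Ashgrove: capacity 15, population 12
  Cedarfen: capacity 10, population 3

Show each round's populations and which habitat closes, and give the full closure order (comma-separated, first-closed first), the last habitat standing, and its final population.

Round 1: Ashgrove=12 Cedarfen=3 Elkhorn=6 Ironridge=21 Juniper=23 → close Ironridge (overflow 15)
  21÷4 = 5 each, +1 to first 1
Round 2: Ashgrove=18 Cedarfen=8 Elkhorn=11 Juniper=28 → close Juniper (overflow 14)
  28÷3 = 9 each, +1 to first 1
Round 3: Ashgrove=28 Cedarfen=17 Elkhorn=20 → close Ashgrove (overflow 13)
  28÷2 = 14 each, +1 to first 0
Round 4: Cedarfen=31 Elkhorn=34 → close Cedarfen (overflow 21)
  31÷1 = 31 each, +1 to first 0

Closure order: Ironridge, Juniper, Ashgrove, Cedarfen
Last habitat: Elkhorn with 65 animals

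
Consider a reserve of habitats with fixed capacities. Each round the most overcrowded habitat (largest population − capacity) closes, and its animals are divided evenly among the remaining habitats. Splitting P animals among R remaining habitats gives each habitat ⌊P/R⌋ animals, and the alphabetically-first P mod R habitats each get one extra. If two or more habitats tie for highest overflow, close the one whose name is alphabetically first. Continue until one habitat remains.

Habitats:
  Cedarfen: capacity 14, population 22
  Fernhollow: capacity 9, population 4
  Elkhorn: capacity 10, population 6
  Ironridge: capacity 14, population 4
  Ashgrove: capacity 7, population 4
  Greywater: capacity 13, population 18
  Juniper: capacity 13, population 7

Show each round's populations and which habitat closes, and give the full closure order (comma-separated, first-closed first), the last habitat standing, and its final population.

Closure order: Cedarfen, Greywater, Ashgrove, Elkhorn, Fernhollow, Juniper
Last habitat: Ironridge with 65 animals

Round 1: Ashgrove=4 Cedarfen=22 Elkhorn=6 Fernhollow=4 Greywater=18 Ironridge=4 Juniper=7 → close Cedarfen (overflow 8)
  22÷6 = 3 each, +1 to first 4
Round 2: Ashgrove=8 Elkhorn=10 Fernhollow=8 Greywater=22 Ironridge=7 Juniper=10 → close Greywater (overflow 9)
  22÷5 = 4 each, +1 to first 2
Round 3: Ashgrove=13 Elkhorn=15 Fernhollow=12 Ironridge=11 Juniper=14 → close Ashgrove (overflow 6)
  13÷4 = 3 each, +1 to first 1
Round 4: Elkhorn=19 Fernhollow=15 Ironridge=14 Juniper=17 → close Elkhorn (overflow 9)
  19÷3 = 6 each, +1 to first 1
Round 5: Fernhollow=22 Ironridge=20 Juniper=23 → close Fernhollow (overflow 13)
  22÷2 = 11 each, +1 to first 0
Round 6: Ironridge=31 Juniper=34 → close Juniper (overflow 21)
  34÷1 = 34 each, +1 to first 0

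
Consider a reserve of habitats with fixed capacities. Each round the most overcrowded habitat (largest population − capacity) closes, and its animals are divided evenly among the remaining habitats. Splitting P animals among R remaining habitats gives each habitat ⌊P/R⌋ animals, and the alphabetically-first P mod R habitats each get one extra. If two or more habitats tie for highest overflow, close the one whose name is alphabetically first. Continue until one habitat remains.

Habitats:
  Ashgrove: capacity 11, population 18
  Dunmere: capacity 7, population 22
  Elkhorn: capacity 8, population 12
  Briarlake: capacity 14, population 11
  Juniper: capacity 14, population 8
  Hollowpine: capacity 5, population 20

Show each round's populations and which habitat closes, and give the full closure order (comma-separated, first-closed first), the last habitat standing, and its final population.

Round 1: Ashgrove=18 Briarlake=11 Dunmere=22 Elkhorn=12 Hollowpine=20 Juniper=8 → close Dunmere (overflow 15)
  22÷5 = 4 each, +1 to first 2
Round 2: Ashgrove=23 Briarlake=16 Elkhorn=16 Hollowpine=24 Juniper=12 → close Hollowpine (overflow 19)
  24÷4 = 6 each, +1 to first 0
Round 3: Ashgrove=29 Briarlake=22 Elkhorn=22 Juniper=18 → close Ashgrove (overflow 18)
  29÷3 = 9 each, +1 to first 2
Round 4: Briarlake=32 Elkhorn=32 Juniper=27 → close Elkhorn (overflow 24)
  32÷2 = 16 each, +1 to first 0
Round 5: Briarlake=48 Juniper=43 → close Briarlake (overflow 34)
  48÷1 = 48 each, +1 to first 0

Closure order: Dunmere, Hollowpine, Ashgrove, Elkhorn, Briarlake
Last habitat: Juniper with 91 animals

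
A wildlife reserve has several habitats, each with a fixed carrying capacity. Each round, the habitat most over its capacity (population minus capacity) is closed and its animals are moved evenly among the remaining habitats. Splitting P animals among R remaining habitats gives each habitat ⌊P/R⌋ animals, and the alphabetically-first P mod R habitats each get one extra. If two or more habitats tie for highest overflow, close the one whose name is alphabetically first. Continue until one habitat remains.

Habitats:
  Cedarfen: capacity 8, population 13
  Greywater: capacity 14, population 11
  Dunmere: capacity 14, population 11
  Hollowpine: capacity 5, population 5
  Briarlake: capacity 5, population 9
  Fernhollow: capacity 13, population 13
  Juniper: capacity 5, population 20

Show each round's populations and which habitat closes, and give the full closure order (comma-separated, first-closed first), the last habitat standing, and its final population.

Closure order: Juniper, Cedarfen, Briarlake, Fernhollow, Dunmere, Hollowpine
Last habitat: Greywater with 82 animals

Round 1: Briarlake=9 Cedarfen=13 Dunmere=11 Fernhollow=13 Greywater=11 Hollowpine=5 Juniper=20 → close Juniper (overflow 15)
  20÷6 = 3 each, +1 to first 2
Round 2: Briarlake=13 Cedarfen=17 Dunmere=14 Fernhollow=16 Greywater=14 Hollowpine=8 → close Cedarfen (overflow 9)
  17÷5 = 3 each, +1 to first 2
Round 3: Briarlake=17 Dunmere=18 Fernhollow=19 Greywater=17 Hollowpine=11 → close Briarlake (overflow 12)
  17÷4 = 4 each, +1 to first 1
Round 4: Dunmere=23 Fernhollow=23 Greywater=21 Hollowpine=15 → close Fernhollow (overflow 10)
  23÷3 = 7 each, +1 to first 2
Round 5: Dunmere=31 Greywater=29 Hollowpine=22 → close Dunmere (overflow 17)
  31÷2 = 15 each, +1 to first 1
Round 6: Greywater=45 Hollowpine=37 → close Hollowpine (overflow 32)
  37÷1 = 37 each, +1 to first 0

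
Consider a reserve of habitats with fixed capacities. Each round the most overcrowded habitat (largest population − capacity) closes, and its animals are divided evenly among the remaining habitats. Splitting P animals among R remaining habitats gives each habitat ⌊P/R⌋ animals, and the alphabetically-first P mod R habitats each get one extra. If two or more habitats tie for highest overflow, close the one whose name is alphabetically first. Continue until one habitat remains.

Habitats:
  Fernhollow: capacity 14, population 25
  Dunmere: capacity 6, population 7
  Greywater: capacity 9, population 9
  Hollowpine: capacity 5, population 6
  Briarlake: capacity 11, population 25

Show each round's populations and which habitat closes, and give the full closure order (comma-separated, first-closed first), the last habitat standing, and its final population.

Closure order: Briarlake, Fernhollow, Dunmere, Greywater
Last habitat: Hollowpine with 72 animals

Round 1: Briarlake=25 Dunmere=7 Fernhollow=25 Greywater=9 Hollowpine=6 → close Briarlake (overflow 14)
  25÷4 = 6 each, +1 to first 1
Round 2: Dunmere=14 Fernhollow=31 Greywater=15 Hollowpine=12 → close Fernhollow (overflow 17)
  31÷3 = 10 each, +1 to first 1
Round 3: Dunmere=25 Greywater=25 Hollowpine=22 → close Dunmere (overflow 19)
  25÷2 = 12 each, +1 to first 1
Round 4: Greywater=38 Hollowpine=34 → close Greywater (overflow 29)
  38÷1 = 38 each, +1 to first 0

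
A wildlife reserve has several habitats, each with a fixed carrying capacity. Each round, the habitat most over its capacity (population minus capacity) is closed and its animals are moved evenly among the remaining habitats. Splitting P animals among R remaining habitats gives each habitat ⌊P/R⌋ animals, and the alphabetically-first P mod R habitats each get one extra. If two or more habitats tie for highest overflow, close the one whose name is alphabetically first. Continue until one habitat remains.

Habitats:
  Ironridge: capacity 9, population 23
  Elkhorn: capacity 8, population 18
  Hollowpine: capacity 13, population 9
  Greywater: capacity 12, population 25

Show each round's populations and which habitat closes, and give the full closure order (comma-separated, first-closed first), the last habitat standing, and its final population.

Round 1: Elkhorn=18 Greywater=25 Hollowpine=9 Ironridge=23 → close Ironridge (overflow 14)
  23÷3 = 7 each, +1 to first 2
Round 2: Elkhorn=26 Greywater=33 Hollowpine=16 → close Greywater (overflow 21)
  33÷2 = 16 each, +1 to first 1
Round 3: Elkhorn=43 Hollowpine=32 → close Elkhorn (overflow 35)
  43÷1 = 43 each, +1 to first 0

Closure order: Ironridge, Greywater, Elkhorn
Last habitat: Hollowpine with 75 animals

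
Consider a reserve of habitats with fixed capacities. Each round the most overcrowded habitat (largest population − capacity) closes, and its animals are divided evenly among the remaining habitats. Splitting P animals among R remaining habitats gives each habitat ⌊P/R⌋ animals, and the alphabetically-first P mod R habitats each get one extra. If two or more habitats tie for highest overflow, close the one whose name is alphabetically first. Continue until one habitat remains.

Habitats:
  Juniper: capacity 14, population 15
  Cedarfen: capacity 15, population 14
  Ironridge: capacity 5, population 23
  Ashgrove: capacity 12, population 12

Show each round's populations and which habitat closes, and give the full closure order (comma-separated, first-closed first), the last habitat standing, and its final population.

Closure order: Ironridge, Ashgrove, Juniper
Last habitat: Cedarfen with 64 animals

Round 1: Ashgrove=12 Cedarfen=14 Ironridge=23 Juniper=15 → close Ironridge (overflow 18)
  23÷3 = 7 each, +1 to first 2
Round 2: Ashgrove=20 Cedarfen=22 Juniper=22 → close Ashgrove (overflow 8)
  20÷2 = 10 each, +1 to first 0
Round 3: Cedarfen=32 Juniper=32 → close Juniper (overflow 18)
  32÷1 = 32 each, +1 to first 0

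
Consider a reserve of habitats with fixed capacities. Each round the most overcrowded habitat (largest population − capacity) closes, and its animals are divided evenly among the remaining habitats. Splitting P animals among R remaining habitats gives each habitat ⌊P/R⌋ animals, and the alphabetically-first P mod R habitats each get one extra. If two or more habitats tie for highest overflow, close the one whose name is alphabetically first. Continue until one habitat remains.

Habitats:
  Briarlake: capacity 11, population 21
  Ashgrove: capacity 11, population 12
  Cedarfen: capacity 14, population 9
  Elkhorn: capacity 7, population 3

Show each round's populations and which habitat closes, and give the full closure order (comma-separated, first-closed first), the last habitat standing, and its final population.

Closure order: Briarlake, Ashgrove, Cedarfen
Last habitat: Elkhorn with 45 animals

Round 1: Ashgrove=12 Briarlake=21 Cedarfen=9 Elkhorn=3 → close Briarlake (overflow 10)
  21÷3 = 7 each, +1 to first 0
Round 2: Ashgrove=19 Cedarfen=16 Elkhorn=10 → close Ashgrove (overflow 8)
  19÷2 = 9 each, +1 to first 1
Round 3: Cedarfen=26 Elkhorn=19 → close Cedarfen (overflow 12)
  26÷1 = 26 each, +1 to first 0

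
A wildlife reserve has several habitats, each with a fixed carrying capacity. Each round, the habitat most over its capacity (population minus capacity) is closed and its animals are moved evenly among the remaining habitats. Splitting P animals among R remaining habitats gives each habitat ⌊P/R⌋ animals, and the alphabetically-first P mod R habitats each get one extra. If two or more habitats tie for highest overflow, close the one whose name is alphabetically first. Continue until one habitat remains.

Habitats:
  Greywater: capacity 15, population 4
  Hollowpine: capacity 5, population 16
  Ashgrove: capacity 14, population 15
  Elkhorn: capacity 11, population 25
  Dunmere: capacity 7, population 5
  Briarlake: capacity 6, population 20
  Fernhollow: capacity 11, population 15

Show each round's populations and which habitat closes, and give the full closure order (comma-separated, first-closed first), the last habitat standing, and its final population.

Round 1: Ashgrove=15 Briarlake=20 Dunmere=5 Elkhorn=25 Fernhollow=15 Greywater=4 Hollowpine=16 → close Briarlake (overflow 14)
  20÷6 = 3 each, +1 to first 2
Round 2: Ashgrove=19 Dunmere=9 Elkhorn=28 Fernhollow=18 Greywater=7 Hollowpine=19 → close Elkhorn (overflow 17)
  28÷5 = 5 each, +1 to first 3
Round 3: Ashgrove=25 Dunmere=15 Fernhollow=24 Greywater=12 Hollowpine=24 → close Hollowpine (overflow 19)
  24÷4 = 6 each, +1 to first 0
Round 4: Ashgrove=31 Dunmere=21 Fernhollow=30 Greywater=18 → close Fernhollow (overflow 19)
  30÷3 = 10 each, +1 to first 0
Round 5: Ashgrove=41 Dunmere=31 Greywater=28 → close Ashgrove (overflow 27)
  41÷2 = 20 each, +1 to first 1
Round 6: Dunmere=52 Greywater=48 → close Dunmere (overflow 45)
  52÷1 = 52 each, +1 to first 0

Closure order: Briarlake, Elkhorn, Hollowpine, Fernhollow, Ashgrove, Dunmere
Last habitat: Greywater with 100 animals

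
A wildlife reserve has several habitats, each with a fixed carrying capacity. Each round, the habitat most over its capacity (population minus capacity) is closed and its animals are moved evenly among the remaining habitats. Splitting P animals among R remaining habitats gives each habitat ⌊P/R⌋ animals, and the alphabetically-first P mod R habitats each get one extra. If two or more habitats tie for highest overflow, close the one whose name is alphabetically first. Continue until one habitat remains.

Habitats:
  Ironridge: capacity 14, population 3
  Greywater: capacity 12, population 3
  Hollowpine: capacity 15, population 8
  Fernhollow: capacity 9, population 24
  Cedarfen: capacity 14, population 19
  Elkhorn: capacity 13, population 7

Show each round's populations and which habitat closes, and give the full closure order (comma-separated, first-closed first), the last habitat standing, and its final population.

Round 1: Cedarfen=19 Elkhorn=7 Fernhollow=24 Greywater=3 Hollowpine=8 Ironridge=3 → close Fernhollow (overflow 15)
  24÷5 = 4 each, +1 to first 4
Round 2: Cedarfen=24 Elkhorn=12 Greywater=8 Hollowpine=13 Ironridge=7 → close Cedarfen (overflow 10)
  24÷4 = 6 each, +1 to first 0
Round 3: Elkhorn=18 Greywater=14 Hollowpine=19 Ironridge=13 → close Elkhorn (overflow 5)
  18÷3 = 6 each, +1 to first 0
Round 4: Greywater=20 Hollowpine=25 Ironridge=19 → close Hollowpine (overflow 10)
  25÷2 = 12 each, +1 to first 1
Round 5: Greywater=33 Ironridge=31 → close Greywater (overflow 21)
  33÷1 = 33 each, +1 to first 0

Closure order: Fernhollow, Cedarfen, Elkhorn, Hollowpine, Greywater
Last habitat: Ironridge with 64 animals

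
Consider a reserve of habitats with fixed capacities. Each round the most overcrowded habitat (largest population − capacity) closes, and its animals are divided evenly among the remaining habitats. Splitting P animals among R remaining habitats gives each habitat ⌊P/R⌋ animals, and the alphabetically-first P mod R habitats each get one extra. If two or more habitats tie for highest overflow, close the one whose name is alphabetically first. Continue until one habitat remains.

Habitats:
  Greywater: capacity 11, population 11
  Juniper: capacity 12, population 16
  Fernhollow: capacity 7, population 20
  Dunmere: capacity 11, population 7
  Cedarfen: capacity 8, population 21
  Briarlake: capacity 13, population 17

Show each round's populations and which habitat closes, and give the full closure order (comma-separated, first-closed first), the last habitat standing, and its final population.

Closure order: Cedarfen, Fernhollow, Briarlake, Juniper, Greywater
Last habitat: Dunmere with 92 animals

Round 1: Briarlake=17 Cedarfen=21 Dunmere=7 Fernhollow=20 Greywater=11 Juniper=16 → close Cedarfen (overflow 13)
  21÷5 = 4 each, +1 to first 1
Round 2: Briarlake=22 Dunmere=11 Fernhollow=24 Greywater=15 Juniper=20 → close Fernhollow (overflow 17)
  24÷4 = 6 each, +1 to first 0
Round 3: Briarlake=28 Dunmere=17 Greywater=21 Juniper=26 → close Briarlake (overflow 15)
  28÷3 = 9 each, +1 to first 1
Round 4: Dunmere=27 Greywater=30 Juniper=35 → close Juniper (overflow 23)
  35÷2 = 17 each, +1 to first 1
Round 5: Dunmere=45 Greywater=47 → close Greywater (overflow 36)
  47÷1 = 47 each, +1 to first 0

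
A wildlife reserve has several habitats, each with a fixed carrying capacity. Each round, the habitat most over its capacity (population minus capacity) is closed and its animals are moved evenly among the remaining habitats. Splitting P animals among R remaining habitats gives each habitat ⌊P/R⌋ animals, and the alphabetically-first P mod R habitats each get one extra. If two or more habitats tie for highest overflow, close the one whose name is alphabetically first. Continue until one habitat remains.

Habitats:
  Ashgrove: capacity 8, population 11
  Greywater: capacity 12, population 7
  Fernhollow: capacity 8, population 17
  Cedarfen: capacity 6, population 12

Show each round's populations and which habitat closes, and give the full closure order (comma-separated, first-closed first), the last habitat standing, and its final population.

Closure order: Fernhollow, Cedarfen, Ashgrove
Last habitat: Greywater with 47 animals

Round 1: Ashgrove=11 Cedarfen=12 Fernhollow=17 Greywater=7 → close Fernhollow (overflow 9)
  17÷3 = 5 each, +1 to first 2
Round 2: Ashgrove=17 Cedarfen=18 Greywater=12 → close Cedarfen (overflow 12)
  18÷2 = 9 each, +1 to first 0
Round 3: Ashgrove=26 Greywater=21 → close Ashgrove (overflow 18)
  26÷1 = 26 each, +1 to first 0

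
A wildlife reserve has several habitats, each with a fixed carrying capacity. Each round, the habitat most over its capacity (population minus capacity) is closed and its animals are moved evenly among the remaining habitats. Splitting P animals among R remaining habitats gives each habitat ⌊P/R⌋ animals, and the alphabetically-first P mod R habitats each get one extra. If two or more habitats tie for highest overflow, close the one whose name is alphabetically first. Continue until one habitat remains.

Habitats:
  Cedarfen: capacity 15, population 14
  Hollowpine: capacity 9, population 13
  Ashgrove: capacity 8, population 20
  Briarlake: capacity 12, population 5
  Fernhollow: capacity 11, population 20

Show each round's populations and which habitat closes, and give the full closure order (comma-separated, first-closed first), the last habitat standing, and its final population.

Round 1: Ashgrove=20 Briarlake=5 Cedarfen=14 Fernhollow=20 Hollowpine=13 → close Ashgrove (overflow 12)
  20÷4 = 5 each, +1 to first 0
Round 2: Briarlake=10 Cedarfen=19 Fernhollow=25 Hollowpine=18 → close Fernhollow (overflow 14)
  25÷3 = 8 each, +1 to first 1
Round 3: Briarlake=19 Cedarfen=27 Hollowpine=26 → close Hollowpine (overflow 17)
  26÷2 = 13 each, +1 to first 0
Round 4: Briarlake=32 Cedarfen=40 → close Cedarfen (overflow 25)
  40÷1 = 40 each, +1 to first 0

Closure order: Ashgrove, Fernhollow, Hollowpine, Cedarfen
Last habitat: Briarlake with 72 animals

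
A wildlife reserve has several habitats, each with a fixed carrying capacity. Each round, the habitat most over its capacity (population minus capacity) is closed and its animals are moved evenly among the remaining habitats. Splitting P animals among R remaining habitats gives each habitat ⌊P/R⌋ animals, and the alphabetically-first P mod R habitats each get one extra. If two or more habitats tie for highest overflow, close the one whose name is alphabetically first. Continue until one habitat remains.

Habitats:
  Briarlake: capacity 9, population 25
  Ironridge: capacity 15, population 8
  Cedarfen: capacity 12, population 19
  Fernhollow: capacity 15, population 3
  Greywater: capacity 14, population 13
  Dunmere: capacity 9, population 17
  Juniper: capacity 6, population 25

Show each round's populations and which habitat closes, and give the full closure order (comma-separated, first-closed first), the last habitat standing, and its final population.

Round 1: Briarlake=25 Cedarfen=19 Dunmere=17 Fernhollow=3 Greywater=13 Ironridge=8 Juniper=25 → close Juniper (overflow 19)
  25÷6 = 4 each, +1 to first 1
Round 2: Briarlake=30 Cedarfen=23 Dunmere=21 Fernhollow=7 Greywater=17 Ironridge=12 → close Briarlake (overflow 21)
  30÷5 = 6 each, +1 to first 0
Round 3: Cedarfen=29 Dunmere=27 Fernhollow=13 Greywater=23 Ironridge=18 → close Dunmere (overflow 18)
  27÷4 = 6 each, +1 to first 3
Round 4: Cedarfen=36 Fernhollow=20 Greywater=30 Ironridge=24 → close Cedarfen (overflow 24)
  36÷3 = 12 each, +1 to first 0
Round 5: Fernhollow=32 Greywater=42 Ironridge=36 → close Greywater (overflow 28)
  42÷2 = 21 each, +1 to first 0
Round 6: Fernhollow=53 Ironridge=57 → close Ironridge (overflow 42)
  57÷1 = 57 each, +1 to first 0

Closure order: Juniper, Briarlake, Dunmere, Cedarfen, Greywater, Ironridge
Last habitat: Fernhollow with 110 animals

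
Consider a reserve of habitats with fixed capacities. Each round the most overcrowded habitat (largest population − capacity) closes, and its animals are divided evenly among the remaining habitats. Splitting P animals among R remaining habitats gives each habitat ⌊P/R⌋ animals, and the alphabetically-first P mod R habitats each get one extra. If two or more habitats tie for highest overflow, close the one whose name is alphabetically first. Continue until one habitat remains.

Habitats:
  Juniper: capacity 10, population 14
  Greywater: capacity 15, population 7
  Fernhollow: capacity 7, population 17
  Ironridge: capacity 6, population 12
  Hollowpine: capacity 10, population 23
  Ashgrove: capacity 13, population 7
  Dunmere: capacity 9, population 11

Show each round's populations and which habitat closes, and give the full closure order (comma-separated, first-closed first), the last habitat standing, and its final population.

Closure order: Hollowpine, Fernhollow, Ironridge, Juniper, Dunmere, Ashgrove
Last habitat: Greywater with 91 animals

Round 1: Ashgrove=7 Dunmere=11 Fernhollow=17 Greywater=7 Hollowpine=23 Ironridge=12 Juniper=14 → close Hollowpine (overflow 13)
  23÷6 = 3 each, +1 to first 5
Round 2: Ashgrove=11 Dunmere=15 Fernhollow=21 Greywater=11 Ironridge=16 Juniper=17 → close Fernhollow (overflow 14)
  21÷5 = 4 each, +1 to first 1
Round 3: Ashgrove=16 Dunmere=19 Greywater=15 Ironridge=20 Juniper=21 → close Ironridge (overflow 14)
  20÷4 = 5 each, +1 to first 0
Round 4: Ashgrove=21 Dunmere=24 Greywater=20 Juniper=26 → close Juniper (overflow 16)
  26÷3 = 8 each, +1 to first 2
Round 5: Ashgrove=30 Dunmere=33 Greywater=28 → close Dunmere (overflow 24)
  33÷2 = 16 each, +1 to first 1
Round 6: Ashgrove=47 Greywater=44 → close Ashgrove (overflow 34)
  47÷1 = 47 each, +1 to first 0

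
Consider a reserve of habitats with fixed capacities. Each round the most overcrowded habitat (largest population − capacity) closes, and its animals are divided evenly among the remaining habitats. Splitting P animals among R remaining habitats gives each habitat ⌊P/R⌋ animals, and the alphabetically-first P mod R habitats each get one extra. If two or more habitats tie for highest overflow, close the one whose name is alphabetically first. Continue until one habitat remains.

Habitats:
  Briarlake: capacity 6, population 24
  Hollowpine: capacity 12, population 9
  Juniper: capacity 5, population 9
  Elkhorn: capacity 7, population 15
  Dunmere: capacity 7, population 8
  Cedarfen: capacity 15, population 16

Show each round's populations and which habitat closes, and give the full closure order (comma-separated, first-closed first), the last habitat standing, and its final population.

Closure order: Briarlake, Elkhorn, Juniper, Cedarfen, Dunmere
Last habitat: Hollowpine with 81 animals

Round 1: Briarlake=24 Cedarfen=16 Dunmere=8 Elkhorn=15 Hollowpine=9 Juniper=9 → close Briarlake (overflow 18)
  24÷5 = 4 each, +1 to first 4
Round 2: Cedarfen=21 Dunmere=13 Elkhorn=20 Hollowpine=14 Juniper=13 → close Elkhorn (overflow 13)
  20÷4 = 5 each, +1 to first 0
Round 3: Cedarfen=26 Dunmere=18 Hollowpine=19 Juniper=18 → close Juniper (overflow 13)
  18÷3 = 6 each, +1 to first 0
Round 4: Cedarfen=32 Dunmere=24 Hollowpine=25 → close Cedarfen (overflow 17)
  32÷2 = 16 each, +1 to first 0
Round 5: Dunmere=40 Hollowpine=41 → close Dunmere (overflow 33)
  40÷1 = 40 each, +1 to first 0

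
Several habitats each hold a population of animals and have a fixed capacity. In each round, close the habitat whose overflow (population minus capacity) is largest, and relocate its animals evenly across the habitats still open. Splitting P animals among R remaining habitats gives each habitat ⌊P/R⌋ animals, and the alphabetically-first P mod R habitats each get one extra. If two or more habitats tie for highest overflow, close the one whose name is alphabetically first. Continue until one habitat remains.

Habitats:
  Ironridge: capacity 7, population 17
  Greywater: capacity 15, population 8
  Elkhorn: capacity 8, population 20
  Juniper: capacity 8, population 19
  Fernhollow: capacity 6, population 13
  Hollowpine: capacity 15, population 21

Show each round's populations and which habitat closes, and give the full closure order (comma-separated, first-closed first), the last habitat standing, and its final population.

Round 1: Elkhorn=20 Fernhollow=13 Greywater=8 Hollowpine=21 Ironridge=17 Juniper=19 → close Elkhorn (overflow 12)
  20÷5 = 4 each, +1 to first 0
Round 2: Fernhollow=17 Greywater=12 Hollowpine=25 Ironridge=21 Juniper=23 → close Juniper (overflow 15)
  23÷4 = 5 each, +1 to first 3
Round 3: Fernhollow=23 Greywater=18 Hollowpine=31 Ironridge=26 → close Ironridge (overflow 19)
  26÷3 = 8 each, +1 to first 2
Round 4: Fernhollow=32 Greywater=27 Hollowpine=39 → close Fernhollow (overflow 26)
  32÷2 = 16 each, +1 to first 0
Round 5: Greywater=43 Hollowpine=55 → close Hollowpine (overflow 40)
  55÷1 = 55 each, +1 to first 0

Closure order: Elkhorn, Juniper, Ironridge, Fernhollow, Hollowpine
Last habitat: Greywater with 98 animals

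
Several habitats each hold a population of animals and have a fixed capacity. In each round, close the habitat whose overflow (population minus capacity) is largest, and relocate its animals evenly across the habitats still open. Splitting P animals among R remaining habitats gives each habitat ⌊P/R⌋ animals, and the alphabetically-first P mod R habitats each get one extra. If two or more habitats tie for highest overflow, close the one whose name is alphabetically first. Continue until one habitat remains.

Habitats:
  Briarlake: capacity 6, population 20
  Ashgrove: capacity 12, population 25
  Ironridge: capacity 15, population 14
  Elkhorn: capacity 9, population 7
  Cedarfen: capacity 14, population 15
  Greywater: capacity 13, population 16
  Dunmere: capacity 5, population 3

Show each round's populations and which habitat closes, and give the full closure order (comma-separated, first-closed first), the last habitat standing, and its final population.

Round 1: Ashgrove=25 Briarlake=20 Cedarfen=15 Dunmere=3 Elkhorn=7 Greywater=16 Ironridge=14 → close Briarlake (overflow 14)
  20÷6 = 3 each, +1 to first 2
Round 2: Ashgrove=29 Cedarfen=19 Dunmere=6 Elkhorn=10 Greywater=19 Ironridge=17 → close Ashgrove (overflow 17)
  29÷5 = 5 each, +1 to first 4
Round 3: Cedarfen=25 Dunmere=12 Elkhorn=16 Greywater=25 Ironridge=22 → close Greywater (overflow 12)
  25÷4 = 6 each, +1 to first 1
Round 4: Cedarfen=32 Dunmere=18 Elkhorn=22 Ironridge=28 → close Cedarfen (overflow 18)
  32÷3 = 10 each, +1 to first 2
Round 5: Dunmere=29 Elkhorn=33 Ironridge=38 → close Dunmere (overflow 24)
  29÷2 = 14 each, +1 to first 1
Round 6: Elkhorn=48 Ironridge=52 → close Elkhorn (overflow 39)
  48÷1 = 48 each, +1 to first 0

Closure order: Briarlake, Ashgrove, Greywater, Cedarfen, Dunmere, Elkhorn
Last habitat: Ironridge with 100 animals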